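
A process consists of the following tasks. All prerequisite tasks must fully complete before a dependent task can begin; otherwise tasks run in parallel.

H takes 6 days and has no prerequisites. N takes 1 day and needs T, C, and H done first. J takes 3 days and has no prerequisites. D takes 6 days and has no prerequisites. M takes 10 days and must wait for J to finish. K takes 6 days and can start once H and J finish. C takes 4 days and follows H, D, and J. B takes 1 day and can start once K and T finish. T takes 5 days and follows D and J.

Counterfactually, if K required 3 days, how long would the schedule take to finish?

The binding path is H→K→B = 6+6+1 = 13; finish at 13 days.
K lies on that path, so at 3 days the path becomes 10 days.
New critical path: J→M = 3+10 = 13 ⇒ 13 days.

13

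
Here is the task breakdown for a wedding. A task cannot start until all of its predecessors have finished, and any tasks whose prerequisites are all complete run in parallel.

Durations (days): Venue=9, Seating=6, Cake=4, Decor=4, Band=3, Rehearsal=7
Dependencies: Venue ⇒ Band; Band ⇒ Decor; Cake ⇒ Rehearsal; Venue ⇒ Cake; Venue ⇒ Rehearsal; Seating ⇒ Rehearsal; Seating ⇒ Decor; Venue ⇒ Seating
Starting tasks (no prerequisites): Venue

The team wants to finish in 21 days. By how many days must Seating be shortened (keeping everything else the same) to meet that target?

Current finish: 22 days; target: 21.
Seating is on every critical path, so each day cut from Seating cuts the finish by one (this holds down to a finish of 20).
Need 22 − 21 = 1 day off Seating → Seating becomes 5 days, finish becomes 21.

1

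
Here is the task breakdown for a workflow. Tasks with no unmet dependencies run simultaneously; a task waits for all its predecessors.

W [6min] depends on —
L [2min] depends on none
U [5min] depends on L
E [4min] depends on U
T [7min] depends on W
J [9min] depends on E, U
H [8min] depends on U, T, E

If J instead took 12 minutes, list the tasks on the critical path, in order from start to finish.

L, U, E, J

As given, the longest chain is W→T→H = 6+7+8 = 21, so the finish is 21 minutes.
J is off the critical path — its longest chain is 20 minutes, giving 1 of slack.
Now L→U→E→J = 2+5+4+12 = 23 is longest, so the finish becomes 23 minutes.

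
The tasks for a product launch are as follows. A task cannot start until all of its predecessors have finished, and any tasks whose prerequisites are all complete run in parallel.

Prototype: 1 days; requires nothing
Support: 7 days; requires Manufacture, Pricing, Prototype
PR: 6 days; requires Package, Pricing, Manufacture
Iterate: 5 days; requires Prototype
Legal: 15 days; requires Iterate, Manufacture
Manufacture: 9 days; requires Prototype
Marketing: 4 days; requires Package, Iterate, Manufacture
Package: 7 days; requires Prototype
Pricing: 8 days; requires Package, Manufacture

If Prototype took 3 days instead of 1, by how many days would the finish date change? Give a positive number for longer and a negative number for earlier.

Actual critical path: Prototype→Manufacture→Pricing→Support = 1+9+8+7 = 25 ⇒ 25 days.
Since Prototype is critical, the +2 change carries straight to that chain (now 27 days).
That remains the longest chain; total 27 days.
Change in finish: 27 − 25 = +2 days.

2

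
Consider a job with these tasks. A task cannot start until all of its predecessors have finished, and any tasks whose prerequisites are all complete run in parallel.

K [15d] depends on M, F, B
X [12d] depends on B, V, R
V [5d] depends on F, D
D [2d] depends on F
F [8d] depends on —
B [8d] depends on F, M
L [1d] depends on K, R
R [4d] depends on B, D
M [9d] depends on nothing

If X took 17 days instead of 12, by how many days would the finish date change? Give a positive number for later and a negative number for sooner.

5

As given, the longest chain is M→B→R→X = 9+8+4+12 = 33, so the finish is 33 days.
Since X is critical, the +5 change carries straight to that chain (now 38 days).
The critical path is still M→B→R→X; finish is now 38 days.
Change in finish: 38 − 33 = +5 days.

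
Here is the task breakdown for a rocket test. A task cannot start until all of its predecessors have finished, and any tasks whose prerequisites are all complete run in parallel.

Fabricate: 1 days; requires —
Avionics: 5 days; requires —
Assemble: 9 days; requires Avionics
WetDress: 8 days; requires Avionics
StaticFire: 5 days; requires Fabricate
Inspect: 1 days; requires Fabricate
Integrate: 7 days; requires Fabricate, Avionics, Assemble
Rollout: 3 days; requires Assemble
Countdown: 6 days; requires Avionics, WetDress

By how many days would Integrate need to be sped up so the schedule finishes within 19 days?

2

Current finish: 21 days; target: 19.
Integrate is on every critical path, so each day cut from Integrate cuts the finish by one (this holds down to a finish of 19).
Need 21 − 19 = 2 days off Integrate → Integrate becomes 5 days, finish becomes 19.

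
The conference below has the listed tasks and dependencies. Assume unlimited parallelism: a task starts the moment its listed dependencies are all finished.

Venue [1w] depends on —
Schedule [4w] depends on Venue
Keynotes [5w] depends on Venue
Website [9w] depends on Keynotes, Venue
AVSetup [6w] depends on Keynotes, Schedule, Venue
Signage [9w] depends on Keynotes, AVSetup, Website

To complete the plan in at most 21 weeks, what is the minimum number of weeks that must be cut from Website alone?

Current finish: 24 weeks; target: 21.
Website is on every critical path, so each week cut from Website cuts the finish by one (this holds down to a finish of 21).
Need 24 − 21 = 3 weeks off Website → Website becomes 6 weeks, finish becomes 21.

3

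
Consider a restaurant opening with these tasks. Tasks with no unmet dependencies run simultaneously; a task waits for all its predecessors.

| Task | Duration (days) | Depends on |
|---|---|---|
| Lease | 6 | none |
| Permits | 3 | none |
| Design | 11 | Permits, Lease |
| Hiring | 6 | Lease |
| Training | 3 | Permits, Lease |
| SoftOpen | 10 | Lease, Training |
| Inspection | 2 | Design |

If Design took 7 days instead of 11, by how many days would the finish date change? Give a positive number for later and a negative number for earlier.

0

Actual critical path: Lease→Design→Inspection = 6+11+2 = 19 ⇒ 19 days.
Design lies on that path, so at 7 days the path becomes 15 days.
New critical path: Lease→Training→SoftOpen = 6+3+10 = 19 ⇒ 19 days.
Change in finish: 19 − 19 = +0 days.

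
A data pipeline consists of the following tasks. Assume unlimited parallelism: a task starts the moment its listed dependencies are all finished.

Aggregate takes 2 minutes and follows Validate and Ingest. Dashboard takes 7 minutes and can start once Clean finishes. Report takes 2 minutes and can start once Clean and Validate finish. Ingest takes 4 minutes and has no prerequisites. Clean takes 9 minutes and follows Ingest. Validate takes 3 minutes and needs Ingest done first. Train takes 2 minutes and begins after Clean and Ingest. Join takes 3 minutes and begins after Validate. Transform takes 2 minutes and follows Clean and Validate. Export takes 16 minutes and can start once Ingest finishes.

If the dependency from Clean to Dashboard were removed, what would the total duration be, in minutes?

With the dependency in place, Ingest→Clean→Dashboard = 4+9+7 = 20 sets the finish at 20 minutes.
Without Clean→Dashboard, Dashboard's earliest start moves from 13 to 0.
New critical path: Ingest→Export = 4+16 = 20 ⇒ 20 minutes.

20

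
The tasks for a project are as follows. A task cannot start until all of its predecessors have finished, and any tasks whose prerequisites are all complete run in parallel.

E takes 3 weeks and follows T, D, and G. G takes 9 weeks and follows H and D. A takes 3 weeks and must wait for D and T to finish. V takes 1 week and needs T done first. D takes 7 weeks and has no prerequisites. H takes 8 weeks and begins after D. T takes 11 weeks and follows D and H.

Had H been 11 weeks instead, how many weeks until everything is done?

Baseline: D→H→T→E = 7+8+11+3 = 29 → 29 weeks.
H lies on that path, so at 11 weeks the path becomes 32 weeks.
The critical path is still D→H→T→E; finish is now 32 weeks.

32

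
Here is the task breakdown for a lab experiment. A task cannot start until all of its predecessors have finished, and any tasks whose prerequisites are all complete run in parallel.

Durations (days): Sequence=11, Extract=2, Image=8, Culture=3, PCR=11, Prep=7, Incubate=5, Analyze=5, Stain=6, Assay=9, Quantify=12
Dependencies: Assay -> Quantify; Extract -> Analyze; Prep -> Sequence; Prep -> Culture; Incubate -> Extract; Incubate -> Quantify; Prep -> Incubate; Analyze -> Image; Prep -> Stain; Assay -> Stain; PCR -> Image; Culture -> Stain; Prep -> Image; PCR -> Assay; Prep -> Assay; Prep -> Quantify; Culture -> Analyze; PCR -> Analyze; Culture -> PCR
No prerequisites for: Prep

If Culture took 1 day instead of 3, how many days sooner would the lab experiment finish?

The binding path is Prep→Culture→PCR→Assay→Quantify = 7+3+11+9+12 = 42; finish at 42 days.
Culture lies on that path, so at 1 day the path becomes 40 days.
No other chain overtakes it, so the finish is 40 days.
Change in finish: 40 − 42 = -2 days.

2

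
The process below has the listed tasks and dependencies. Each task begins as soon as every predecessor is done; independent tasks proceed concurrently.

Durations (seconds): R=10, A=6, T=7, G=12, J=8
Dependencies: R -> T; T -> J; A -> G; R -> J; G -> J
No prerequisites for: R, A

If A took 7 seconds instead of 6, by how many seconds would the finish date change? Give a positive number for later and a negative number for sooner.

1

Critical path before the change: A→G→J = 6+12+8 = 26 giving 26 seconds.
A lies on that path, so at 7 seconds the path becomes 27 seconds.
No other chain overtakes it, so the finish is 27 seconds.
Change in finish: 27 − 26 = +1 seconds.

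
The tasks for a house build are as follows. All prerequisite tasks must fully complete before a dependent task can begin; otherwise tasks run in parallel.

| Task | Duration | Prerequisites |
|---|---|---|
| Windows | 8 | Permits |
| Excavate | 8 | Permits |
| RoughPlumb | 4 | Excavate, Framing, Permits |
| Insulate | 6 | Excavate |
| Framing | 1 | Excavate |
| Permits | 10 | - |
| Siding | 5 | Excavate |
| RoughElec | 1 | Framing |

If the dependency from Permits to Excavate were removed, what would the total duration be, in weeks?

18

With the dependency in place, Permits→Excavate→Insulate = 10+8+6 = 24 sets the finish at 24 weeks.
Without Permits→Excavate, Excavate's earliest start moves from 10 to 0.
After: Permits→Windows = 10+8 = 18 → 18 weeks.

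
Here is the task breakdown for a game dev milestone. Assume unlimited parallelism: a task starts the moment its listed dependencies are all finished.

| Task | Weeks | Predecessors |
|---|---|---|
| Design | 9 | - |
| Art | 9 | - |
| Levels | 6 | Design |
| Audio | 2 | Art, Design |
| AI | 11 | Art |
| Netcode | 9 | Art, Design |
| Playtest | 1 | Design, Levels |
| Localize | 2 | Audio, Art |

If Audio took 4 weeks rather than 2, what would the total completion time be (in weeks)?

Actual critical path: Art→AI = 9+11 = 20 ⇒ 20 weeks.
The longest path through Audio is only 13 weeks, so Audio has float 7.
No other chain overtakes it, so the finish is 20 weeks.

20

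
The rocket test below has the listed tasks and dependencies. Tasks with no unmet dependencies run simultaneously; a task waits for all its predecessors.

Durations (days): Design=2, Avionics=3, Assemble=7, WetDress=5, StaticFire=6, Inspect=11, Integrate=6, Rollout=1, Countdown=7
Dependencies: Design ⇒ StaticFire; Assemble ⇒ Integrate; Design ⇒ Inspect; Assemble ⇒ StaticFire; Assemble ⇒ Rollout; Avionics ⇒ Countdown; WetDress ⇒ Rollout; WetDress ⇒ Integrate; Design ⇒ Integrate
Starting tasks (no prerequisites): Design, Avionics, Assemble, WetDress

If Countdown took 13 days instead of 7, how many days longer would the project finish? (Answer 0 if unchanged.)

3

Baseline: Design→Inspect = 2+11 = 13 → 13 days.
Countdown has 3 days of float (longest path through it is 10).
New critical path: Avionics→Countdown = 3+13 = 16 ⇒ 16 days.
Change in finish: 16 − 13 = +3 days.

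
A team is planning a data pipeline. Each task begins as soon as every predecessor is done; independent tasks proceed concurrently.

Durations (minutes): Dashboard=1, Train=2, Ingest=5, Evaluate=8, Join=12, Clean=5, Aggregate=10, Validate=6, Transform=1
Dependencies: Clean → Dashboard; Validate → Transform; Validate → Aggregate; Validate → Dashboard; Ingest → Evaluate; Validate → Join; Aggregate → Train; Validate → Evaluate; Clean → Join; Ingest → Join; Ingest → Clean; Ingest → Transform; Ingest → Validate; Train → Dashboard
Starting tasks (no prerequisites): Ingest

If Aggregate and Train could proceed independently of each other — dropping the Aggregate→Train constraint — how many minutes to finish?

Original critical path: Ingest→Validate→Aggregate→Train→Dashboard = 5+6+10+2+1 = 24 ⇒ 24 minutes.
Without Aggregate→Train, Train's earliest start moves from 21 to 0.
After: Ingest→Validate→Join = 5+6+12 = 23 → 23 minutes.

23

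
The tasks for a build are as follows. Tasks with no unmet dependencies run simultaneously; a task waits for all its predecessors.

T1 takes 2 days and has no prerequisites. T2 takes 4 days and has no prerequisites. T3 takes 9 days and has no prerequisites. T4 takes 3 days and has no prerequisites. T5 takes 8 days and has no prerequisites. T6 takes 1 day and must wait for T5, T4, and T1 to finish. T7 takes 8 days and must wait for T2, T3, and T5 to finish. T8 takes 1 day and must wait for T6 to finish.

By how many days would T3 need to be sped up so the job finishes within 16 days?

Current finish: 17 days; target: 16.
T3 is on every critical path, so each day cut from T3 cuts the finish by one (this holds down to a finish of 16).
Need 17 − 16 = 1 day off T3 → T3 becomes 8 days, finish becomes 16.

1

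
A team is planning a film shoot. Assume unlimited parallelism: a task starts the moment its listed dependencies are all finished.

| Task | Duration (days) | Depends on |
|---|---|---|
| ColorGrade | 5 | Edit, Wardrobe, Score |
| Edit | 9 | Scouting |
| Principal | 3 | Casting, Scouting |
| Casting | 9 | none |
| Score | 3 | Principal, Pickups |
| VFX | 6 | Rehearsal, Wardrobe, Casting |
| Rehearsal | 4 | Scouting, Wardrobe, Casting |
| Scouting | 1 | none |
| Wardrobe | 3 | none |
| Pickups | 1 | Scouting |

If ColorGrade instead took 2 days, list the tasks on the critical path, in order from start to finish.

Casting, Rehearsal, VFX

Critical path before the change: Casting→Principal→Score→ColorGrade = 9+3+3+5 = 20 giving 20 days.
ColorGrade lies on that path, so at 2 days the path becomes 17 days.
Now Casting→Rehearsal→VFX = 9+4+6 = 19 is longest, so the finish becomes 19 days.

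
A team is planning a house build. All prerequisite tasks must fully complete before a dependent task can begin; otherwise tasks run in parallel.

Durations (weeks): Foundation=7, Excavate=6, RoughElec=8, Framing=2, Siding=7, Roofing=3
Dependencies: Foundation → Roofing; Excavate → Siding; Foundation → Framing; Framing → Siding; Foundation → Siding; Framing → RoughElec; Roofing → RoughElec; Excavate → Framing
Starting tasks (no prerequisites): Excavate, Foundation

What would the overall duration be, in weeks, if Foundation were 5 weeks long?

The binding path is Foundation→Roofing→RoughElec = 7+3+8 = 18; finish at 18 weeks.
Since Foundation is critical, the -2 change carries straight to that chain (now 16 weeks).
The binding chain switches to Excavate→Framing→RoughElec = 6+2+8 = 16; finish 16 weeks.

16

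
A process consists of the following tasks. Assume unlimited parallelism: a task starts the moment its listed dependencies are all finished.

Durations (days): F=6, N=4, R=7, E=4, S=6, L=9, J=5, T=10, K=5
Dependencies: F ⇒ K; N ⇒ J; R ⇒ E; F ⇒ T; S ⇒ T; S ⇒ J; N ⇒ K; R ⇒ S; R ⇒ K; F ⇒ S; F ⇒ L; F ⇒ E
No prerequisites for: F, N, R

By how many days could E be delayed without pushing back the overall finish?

12

R→S→T = 7+6+10 = 23 sets the makespan at 23 days.
Longest path through E: 11 days (earliest finish 11, latest finish 23).
Slack of E = 19 − 7 = 12 days.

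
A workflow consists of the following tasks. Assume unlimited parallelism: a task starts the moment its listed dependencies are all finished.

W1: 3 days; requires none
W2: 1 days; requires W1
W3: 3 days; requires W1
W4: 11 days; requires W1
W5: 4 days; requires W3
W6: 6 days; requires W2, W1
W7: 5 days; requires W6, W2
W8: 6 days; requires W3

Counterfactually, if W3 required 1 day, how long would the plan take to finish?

Baseline: W1→W2→W6→W7 = 3+1+6+5 = 15 → 15 days.
W3 has 3 days of float (longest path through it is 12).
The critical path is still W1→W2→W6→W7; finish is now 15 days.

15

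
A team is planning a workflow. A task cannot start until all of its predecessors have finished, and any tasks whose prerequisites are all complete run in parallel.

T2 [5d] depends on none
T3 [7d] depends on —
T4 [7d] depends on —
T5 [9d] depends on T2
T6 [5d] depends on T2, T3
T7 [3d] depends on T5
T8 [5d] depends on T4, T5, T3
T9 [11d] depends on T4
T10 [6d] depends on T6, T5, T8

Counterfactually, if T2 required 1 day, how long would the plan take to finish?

As given, the longest chain is T2→T5→T8→T10 = 5+9+5+6 = 25, so the finish is 25 days.
T2 is on the critical path; changing it to 1 makes that path 21 days.
That remains the longest chain; total 21 days.

21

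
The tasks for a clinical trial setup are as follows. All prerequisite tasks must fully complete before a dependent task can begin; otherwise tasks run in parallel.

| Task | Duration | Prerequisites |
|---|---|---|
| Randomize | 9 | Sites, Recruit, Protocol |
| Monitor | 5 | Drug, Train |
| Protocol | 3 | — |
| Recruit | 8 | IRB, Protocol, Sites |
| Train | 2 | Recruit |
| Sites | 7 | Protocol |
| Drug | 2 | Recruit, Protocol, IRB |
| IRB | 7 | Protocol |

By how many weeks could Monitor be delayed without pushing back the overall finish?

2

Critical path: Protocol→IRB→Recruit→Randomize = 3+7+8+9 = 27, so the finish is 27 weeks.
Longest path through Monitor: 25 weeks (earliest finish 25, latest finish 27).
Slack of Monitor = 22 − 20 = 2 weeks.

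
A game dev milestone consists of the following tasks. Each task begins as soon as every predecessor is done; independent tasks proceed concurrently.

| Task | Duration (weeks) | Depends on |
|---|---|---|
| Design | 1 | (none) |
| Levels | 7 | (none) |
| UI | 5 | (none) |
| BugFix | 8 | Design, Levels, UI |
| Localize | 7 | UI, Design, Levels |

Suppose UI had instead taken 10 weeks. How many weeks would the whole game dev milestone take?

18

Baseline: Levels→BugFix = 7+8 = 15 → 15 weeks.
The longest path through UI is only 13 weeks, so UI has float 2.
The binding chain switches to UI→BugFix = 10+8 = 18; finish 18 weeks.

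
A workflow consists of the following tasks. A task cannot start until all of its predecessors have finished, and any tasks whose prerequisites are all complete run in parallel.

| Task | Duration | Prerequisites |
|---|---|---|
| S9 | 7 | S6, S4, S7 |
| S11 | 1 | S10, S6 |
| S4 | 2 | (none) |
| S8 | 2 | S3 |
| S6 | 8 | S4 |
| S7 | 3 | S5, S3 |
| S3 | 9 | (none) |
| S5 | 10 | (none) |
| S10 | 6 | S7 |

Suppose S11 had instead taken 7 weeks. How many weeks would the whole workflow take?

26

Critical path before the change: S5→S7→S10→S11 = 10+3+6+1 = 20 giving 20 weeks.
S11 lies on that path, so at 7 weeks the path becomes 26 weeks.
That remains the longest chain; total 26 weeks.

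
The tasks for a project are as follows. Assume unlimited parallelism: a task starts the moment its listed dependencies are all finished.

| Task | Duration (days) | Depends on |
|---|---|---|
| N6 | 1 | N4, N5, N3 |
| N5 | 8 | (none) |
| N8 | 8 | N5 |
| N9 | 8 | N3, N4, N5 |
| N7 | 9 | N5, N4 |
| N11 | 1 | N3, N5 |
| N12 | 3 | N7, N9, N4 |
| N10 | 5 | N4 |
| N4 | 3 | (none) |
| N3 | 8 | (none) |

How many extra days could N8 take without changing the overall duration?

4

N5→N7→N12 = 8+9+3 = 20 sets the makespan at 20 days.
N8 finishes as early as 16 and must finish by 20.
Float = 20 − 16 = 4.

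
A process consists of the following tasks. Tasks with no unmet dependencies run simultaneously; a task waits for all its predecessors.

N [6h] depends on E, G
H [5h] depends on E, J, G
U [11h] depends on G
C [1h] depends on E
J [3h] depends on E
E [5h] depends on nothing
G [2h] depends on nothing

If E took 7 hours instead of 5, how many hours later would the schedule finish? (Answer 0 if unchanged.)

Actual critical path: E→J→H = 5+3+5 = 13 ⇒ 13 hours.
Since E is critical, the +2 change carries straight to that chain (now 15 hours).
No other chain overtakes it, so the finish is 15 hours.
Change in finish: 15 − 13 = +2 hours.

2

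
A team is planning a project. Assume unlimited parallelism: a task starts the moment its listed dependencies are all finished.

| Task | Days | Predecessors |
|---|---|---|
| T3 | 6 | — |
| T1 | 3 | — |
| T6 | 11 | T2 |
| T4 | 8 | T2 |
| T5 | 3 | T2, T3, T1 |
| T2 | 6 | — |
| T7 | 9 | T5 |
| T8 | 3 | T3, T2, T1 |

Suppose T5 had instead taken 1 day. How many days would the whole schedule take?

Actual critical path: T2→T5→T7 = 6+3+9 = 18 ⇒ 18 days.
T5 lies on that path, so at 1 day the path becomes 16 days.
New critical path: T2→T6 = 6+11 = 17 ⇒ 17 days.

17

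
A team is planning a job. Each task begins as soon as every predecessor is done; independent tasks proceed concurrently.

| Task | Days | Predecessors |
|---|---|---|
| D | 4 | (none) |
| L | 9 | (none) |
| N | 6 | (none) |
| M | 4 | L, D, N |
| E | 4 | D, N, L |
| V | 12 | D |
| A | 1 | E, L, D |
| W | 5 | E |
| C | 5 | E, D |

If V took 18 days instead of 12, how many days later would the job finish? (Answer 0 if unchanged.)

4

The binding path is L→E→W = 9+4+5 = 18; finish at 18 days.
V is off the critical path — its longest chain is 16 days, giving 2 of slack.
The binding chain switches to D→V = 4+18 = 22; finish 22 days.
Change in finish: 22 − 18 = +4 days.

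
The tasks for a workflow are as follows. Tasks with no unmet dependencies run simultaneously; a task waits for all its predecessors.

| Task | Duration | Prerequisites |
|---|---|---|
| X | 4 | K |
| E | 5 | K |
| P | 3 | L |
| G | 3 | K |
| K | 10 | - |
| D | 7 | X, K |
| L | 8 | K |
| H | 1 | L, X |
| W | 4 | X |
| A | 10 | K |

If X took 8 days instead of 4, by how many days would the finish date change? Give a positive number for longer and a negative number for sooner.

4

As given, the longest chain is K→X→D = 10+4+7 = 21, so the finish is 21 days.
Since X is critical, the +4 change carries straight to that chain (now 25 days).
The critical path is still K→X→D; finish is now 25 days.
Change in finish: 25 − 21 = +4 days.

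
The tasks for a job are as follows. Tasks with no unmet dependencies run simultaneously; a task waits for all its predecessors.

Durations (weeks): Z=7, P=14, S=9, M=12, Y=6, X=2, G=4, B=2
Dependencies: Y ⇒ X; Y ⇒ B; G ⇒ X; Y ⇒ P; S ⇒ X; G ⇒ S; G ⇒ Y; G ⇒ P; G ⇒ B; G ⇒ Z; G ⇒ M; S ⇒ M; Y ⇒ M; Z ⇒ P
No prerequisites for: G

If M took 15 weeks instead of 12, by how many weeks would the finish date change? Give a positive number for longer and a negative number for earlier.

3

Actual critical path: G→S→M = 4+9+12 = 25 ⇒ 25 weeks.
M lies on that path, so at 15 weeks the path becomes 28 weeks.
That remains the longest chain; total 28 weeks.
Change in finish: 28 − 25 = +3 weeks.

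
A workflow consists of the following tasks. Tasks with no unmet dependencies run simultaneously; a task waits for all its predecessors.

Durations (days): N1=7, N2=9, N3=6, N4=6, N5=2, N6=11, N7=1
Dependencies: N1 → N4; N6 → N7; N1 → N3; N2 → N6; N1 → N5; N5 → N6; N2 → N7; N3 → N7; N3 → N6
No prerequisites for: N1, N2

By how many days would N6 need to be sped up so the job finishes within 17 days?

8

Current finish: 25 days; target: 17.
N6 is on every critical path, so each day cut from N6 cuts the finish by one (this holds down to a finish of 15).
Need 25 − 17 = 8 days off N6 → N6 becomes 3 days, finish becomes 17.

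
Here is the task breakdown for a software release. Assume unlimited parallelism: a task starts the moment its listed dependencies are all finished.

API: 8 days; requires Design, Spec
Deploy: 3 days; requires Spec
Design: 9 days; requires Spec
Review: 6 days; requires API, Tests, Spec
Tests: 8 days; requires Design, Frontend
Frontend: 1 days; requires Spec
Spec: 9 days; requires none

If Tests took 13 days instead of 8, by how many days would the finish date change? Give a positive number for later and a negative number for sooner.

5

Baseline: Spec→Design→Tests→Review = 9+9+8+6 = 32 → 32 days.
Since Tests is critical, the +5 change carries straight to that chain (now 37 days).
The critical path is still Spec→Design→Tests→Review; finish is now 37 days.
Change in finish: 37 − 32 = +5 days.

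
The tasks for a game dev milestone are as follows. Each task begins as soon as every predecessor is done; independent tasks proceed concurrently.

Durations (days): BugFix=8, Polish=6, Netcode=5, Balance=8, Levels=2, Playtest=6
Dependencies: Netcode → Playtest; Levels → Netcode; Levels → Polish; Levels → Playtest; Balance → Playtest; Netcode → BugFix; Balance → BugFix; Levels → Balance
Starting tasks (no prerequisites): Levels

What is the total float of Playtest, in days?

2

Critical path: Levels→Balance→BugFix = 2+8+8 = 18, so the finish is 18 days.
Playtest finishes as early as 16 and must finish by 18.
So Playtest can slip 18 − 16 = 2 days.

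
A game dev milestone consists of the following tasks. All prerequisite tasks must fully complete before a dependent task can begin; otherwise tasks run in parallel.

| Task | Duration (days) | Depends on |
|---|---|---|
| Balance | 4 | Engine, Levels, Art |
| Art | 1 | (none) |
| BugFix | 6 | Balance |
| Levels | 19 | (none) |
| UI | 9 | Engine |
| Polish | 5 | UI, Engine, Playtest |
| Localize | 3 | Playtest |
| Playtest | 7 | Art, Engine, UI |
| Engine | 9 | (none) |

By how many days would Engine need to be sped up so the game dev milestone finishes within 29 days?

Current finish: 30 days; target: 29.
Engine is on every critical path, so each day cut from Engine cuts the finish by one (this holds down to a finish of 29).
Need 30 − 29 = 1 day off Engine → Engine becomes 8 days, finish becomes 29.

1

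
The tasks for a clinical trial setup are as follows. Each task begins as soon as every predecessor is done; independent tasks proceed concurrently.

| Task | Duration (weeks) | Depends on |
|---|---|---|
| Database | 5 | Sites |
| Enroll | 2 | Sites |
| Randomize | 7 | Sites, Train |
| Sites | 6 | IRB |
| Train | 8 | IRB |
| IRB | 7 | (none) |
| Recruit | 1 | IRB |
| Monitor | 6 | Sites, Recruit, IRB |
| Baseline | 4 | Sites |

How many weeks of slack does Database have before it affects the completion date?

IRB→Train→Randomize = 7+8+7 = 22 sets the makespan at 22 weeks.
The longest chain containing Database totals 18 weeks.
Slack of Database = 17 − 13 = 4 weeks.

4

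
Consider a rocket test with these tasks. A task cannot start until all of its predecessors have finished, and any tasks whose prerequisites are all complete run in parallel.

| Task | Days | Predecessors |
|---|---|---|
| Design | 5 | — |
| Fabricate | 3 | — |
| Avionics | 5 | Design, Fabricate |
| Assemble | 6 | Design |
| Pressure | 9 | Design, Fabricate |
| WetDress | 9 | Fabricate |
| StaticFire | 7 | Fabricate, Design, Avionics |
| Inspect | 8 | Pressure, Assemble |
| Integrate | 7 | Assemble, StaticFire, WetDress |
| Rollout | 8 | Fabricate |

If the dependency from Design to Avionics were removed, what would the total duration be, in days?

With the dependency in place, Design→Avionics→StaticFire→Integrate = 5+5+7+7 = 24 sets the finish at 24 days.
Without Design→Avionics, Avionics's earliest start moves from 5 to 3.
The longest chain is now Design→Pressure→Inspect = 5+9+8 = 22, so the plan takes 22 days.

22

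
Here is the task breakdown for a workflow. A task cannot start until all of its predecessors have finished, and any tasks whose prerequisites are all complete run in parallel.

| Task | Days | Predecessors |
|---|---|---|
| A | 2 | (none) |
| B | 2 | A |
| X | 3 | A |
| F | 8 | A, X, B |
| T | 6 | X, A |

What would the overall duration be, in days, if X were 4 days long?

Actual critical path: A→X→F = 2+3+8 = 13 ⇒ 13 days.
X lies on that path, so at 4 days the path becomes 14 days.
That remains the longest chain; total 14 days.

14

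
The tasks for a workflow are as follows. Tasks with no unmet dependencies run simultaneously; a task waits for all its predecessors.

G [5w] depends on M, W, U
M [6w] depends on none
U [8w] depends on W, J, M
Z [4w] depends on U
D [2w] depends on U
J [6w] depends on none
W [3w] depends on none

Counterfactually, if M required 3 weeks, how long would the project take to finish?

19

As given, the longest chain is M→U→G = 6+8+5 = 19, so the finish is 19 weeks.
M lies on that path, so at 3 weeks the path becomes 16 weeks.
The binding chain switches to J→U→G = 6+8+5 = 19; finish 19 weeks.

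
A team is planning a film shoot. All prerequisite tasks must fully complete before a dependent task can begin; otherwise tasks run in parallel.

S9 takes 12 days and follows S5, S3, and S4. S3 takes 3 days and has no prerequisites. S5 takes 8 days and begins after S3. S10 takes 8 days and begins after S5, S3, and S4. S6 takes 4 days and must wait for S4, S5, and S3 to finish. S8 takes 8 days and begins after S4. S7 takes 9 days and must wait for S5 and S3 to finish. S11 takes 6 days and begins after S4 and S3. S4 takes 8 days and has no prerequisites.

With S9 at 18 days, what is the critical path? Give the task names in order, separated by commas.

S3, S5, S9

Actual critical path: S3→S5→S9 = 3+8+12 = 23 ⇒ 23 days.
Since S9 is critical, the +6 change carries straight to that chain (now 29 days).
The critical path is still S3→S5→S9; finish is now 29 days.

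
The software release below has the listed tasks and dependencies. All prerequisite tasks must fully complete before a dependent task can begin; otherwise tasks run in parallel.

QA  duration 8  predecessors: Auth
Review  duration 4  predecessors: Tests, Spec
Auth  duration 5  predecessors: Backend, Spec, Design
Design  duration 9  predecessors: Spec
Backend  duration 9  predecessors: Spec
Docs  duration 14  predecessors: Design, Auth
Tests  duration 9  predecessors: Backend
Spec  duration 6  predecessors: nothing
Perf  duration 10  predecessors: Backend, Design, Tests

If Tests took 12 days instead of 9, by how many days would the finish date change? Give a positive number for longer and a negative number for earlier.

3

Critical path before the change: Spec→Backend→Tests→Perf = 6+9+9+10 = 34 giving 34 days.
Since Tests is critical, the +3 change carries straight to that chain (now 37 days).
No other chain overtakes it, so the finish is 37 days.
Change in finish: 37 − 34 = +3 days.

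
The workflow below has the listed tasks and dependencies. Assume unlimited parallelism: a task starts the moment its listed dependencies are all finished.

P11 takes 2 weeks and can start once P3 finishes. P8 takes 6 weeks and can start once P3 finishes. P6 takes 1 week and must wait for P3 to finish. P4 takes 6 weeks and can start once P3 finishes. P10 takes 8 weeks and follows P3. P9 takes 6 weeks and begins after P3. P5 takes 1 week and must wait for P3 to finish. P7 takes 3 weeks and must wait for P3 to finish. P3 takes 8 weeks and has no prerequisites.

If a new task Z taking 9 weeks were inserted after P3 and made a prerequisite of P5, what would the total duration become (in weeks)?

Originally the project takes 16 weeks.
With Z inserted, P5 now waits for max(P3, Z).
New critical path: P3→Z→P5 = 8+9+1 = 18 ⇒ 18 weeks.

18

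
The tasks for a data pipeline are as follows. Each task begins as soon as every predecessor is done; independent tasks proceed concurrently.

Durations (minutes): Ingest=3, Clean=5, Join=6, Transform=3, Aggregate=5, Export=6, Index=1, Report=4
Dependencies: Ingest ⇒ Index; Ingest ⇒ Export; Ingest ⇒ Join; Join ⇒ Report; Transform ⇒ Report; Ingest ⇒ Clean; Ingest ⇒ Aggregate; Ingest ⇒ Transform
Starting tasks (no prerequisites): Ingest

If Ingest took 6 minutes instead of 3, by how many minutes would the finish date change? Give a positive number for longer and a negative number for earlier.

Actual critical path: Ingest→Join→Report = 3+6+4 = 13 ⇒ 13 minutes.
Ingest is on the critical path; changing it to 6 makes that path 16 minutes.
That remains the longest chain; total 16 minutes.
Change in finish: 16 − 13 = +3 minutes.

3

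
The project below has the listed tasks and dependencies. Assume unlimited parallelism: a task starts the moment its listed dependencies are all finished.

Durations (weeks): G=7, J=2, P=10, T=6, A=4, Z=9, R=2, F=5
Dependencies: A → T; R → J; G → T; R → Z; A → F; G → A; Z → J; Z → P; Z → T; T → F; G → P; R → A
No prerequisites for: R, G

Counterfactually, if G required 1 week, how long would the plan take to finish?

22

Baseline: G→A→T→F = 7+4+6+5 = 22 → 22 weeks.
G lies on that path, so at 1 week the path becomes 16 weeks.
Now R→Z→T→F = 2+9+6+5 = 22 is longest, so the finish becomes 22 weeks.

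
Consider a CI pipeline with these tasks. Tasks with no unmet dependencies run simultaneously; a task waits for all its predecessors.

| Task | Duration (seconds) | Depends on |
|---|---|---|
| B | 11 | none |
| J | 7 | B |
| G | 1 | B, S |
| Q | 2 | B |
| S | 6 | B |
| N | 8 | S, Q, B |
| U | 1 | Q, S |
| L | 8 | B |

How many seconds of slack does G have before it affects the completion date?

The longest chain is B→S→N = 11+6+8 = 25; overall finish 25 seconds.
Longest path through G: 18 seconds (earliest finish 18, latest finish 25).
So G can slip 25 − 18 = 7 seconds.

7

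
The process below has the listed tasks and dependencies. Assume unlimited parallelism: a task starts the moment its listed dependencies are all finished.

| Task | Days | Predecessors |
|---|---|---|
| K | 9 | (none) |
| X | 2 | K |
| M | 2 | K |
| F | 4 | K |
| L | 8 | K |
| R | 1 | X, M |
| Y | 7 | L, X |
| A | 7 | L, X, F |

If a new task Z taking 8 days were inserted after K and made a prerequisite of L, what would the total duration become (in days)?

Originally the process takes 24 days.
With Z inserted, L now waits for max(K, Z).
New critical path: K→Z→L→Y = 9+8+8+7 = 32 ⇒ 32 days.

32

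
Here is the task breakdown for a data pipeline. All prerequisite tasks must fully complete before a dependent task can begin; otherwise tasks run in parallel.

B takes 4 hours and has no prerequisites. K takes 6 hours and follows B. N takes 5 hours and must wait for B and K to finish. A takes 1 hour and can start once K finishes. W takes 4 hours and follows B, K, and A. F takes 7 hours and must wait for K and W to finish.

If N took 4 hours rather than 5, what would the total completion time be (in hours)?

Baseline: B→K→A→W→F = 4+6+1+4+7 = 22 → 22 hours.
N has 7 hours of float (longest path through it is 15).
No other chain overtakes it, so the finish is 22 hours.

22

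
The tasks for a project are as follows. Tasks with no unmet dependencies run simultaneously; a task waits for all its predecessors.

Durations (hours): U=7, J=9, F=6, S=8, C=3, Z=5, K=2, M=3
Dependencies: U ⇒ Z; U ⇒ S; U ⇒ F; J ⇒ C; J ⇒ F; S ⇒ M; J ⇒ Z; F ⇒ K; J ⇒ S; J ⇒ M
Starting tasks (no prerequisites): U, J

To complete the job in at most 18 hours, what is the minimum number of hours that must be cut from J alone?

2

Current finish: 20 hours; target: 18.
J is on every critical path, so each hour cut from J cuts the finish by one (this holds down to a finish of 18).
Need 20 − 18 = 2 hours off J → J becomes 7 hours, finish becomes 18.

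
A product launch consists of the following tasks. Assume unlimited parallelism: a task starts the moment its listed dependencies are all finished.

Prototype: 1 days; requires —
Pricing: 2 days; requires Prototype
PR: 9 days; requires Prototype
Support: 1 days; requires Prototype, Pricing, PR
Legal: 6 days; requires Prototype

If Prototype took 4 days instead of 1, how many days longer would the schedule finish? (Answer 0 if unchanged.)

3

Critical path before the change: Prototype→PR→Support = 1+9+1 = 11 giving 11 days.
Prototype lies on that path, so at 4 days the path becomes 14 days.
That remains the longest chain; total 14 days.
Change in finish: 14 − 11 = +3 days.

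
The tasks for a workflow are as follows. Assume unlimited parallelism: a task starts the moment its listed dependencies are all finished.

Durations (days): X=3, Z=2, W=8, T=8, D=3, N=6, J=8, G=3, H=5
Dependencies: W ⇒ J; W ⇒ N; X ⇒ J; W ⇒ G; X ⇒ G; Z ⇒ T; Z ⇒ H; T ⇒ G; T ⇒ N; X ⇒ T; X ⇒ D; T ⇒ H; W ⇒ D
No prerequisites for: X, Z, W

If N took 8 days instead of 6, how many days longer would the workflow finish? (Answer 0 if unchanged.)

2

Actual critical path: X→T→N = 3+8+6 = 17 ⇒ 17 days.
N is on the critical path; changing it to 8 makes that path 19 days.
The critical path is still X→T→N; finish is now 19 days.
Change in finish: 19 − 17 = +2 days.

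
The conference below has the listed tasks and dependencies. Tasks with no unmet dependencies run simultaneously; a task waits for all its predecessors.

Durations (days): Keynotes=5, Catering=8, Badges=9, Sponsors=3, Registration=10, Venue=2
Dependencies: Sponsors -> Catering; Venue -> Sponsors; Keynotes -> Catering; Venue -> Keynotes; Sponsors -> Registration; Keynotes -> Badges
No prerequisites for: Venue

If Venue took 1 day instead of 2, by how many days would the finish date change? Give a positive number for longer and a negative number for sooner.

-1

Actual critical path: Venue→Keynotes→Badges = 2+5+9 = 16 ⇒ 16 days.
Venue is on the critical path; changing it to 1 makes that path 15 days.
The critical path is still Venue→Keynotes→Badges; finish is now 15 days.
Change in finish: 15 − 16 = -1 days.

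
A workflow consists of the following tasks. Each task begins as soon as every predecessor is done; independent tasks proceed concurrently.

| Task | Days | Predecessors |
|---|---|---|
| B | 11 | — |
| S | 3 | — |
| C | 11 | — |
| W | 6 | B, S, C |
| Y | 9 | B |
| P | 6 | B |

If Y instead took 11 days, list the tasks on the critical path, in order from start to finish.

B, Y

As given, the longest chain is B→Y = 11+9 = 20, so the finish is 20 days.
Y is on the critical path; changing it to 11 makes that path 22 days.
No other chain overtakes it, so the finish is 22 days.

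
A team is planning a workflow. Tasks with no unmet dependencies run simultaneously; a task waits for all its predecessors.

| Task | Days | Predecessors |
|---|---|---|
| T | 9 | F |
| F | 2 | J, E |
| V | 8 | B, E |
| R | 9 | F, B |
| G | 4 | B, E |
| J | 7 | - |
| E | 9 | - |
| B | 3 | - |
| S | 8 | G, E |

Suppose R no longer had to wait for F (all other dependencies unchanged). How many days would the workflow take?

Original critical path: E→G→S = 9+4+8 = 21 ⇒ 21 days.
Without F→R, R's earliest start moves from 11 to 3.
After: E→G→S = 9+4+8 = 21 → 21 days.

21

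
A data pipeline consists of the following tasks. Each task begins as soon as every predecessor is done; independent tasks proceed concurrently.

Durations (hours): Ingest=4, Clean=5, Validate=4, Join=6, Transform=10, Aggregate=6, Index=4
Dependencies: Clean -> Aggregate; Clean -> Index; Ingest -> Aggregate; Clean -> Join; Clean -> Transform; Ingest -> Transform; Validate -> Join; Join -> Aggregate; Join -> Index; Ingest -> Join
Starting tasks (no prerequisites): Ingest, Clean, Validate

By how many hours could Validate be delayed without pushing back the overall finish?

1

Critical path: Clean→Join→Aggregate = 5+6+6 = 17, so the finish is 17 hours.
Validate finishes as early as 4 and must finish by 5.
So Validate can slip 5 − 4 = 1 hour.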